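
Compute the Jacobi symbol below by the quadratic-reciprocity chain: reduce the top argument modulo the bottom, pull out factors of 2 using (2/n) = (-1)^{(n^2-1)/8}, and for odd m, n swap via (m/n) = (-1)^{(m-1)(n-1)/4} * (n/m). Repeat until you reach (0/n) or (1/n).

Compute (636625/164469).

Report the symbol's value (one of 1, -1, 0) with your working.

1

(636625/164469) = (143218/164469)   [reduce mod 164469]
143218 = 2^1·71609; (2/164469) = -1 since 164469 mod 8 = 5, so (143218/164469) = (-1)^1·(71609/164469); sign now -1
reciprocity: (71609/164469) = +1·(164469/71609) since 71609 mod 4 = 1, 164469 mod 4 = 1; sign now -1
(164469/71609) = (21251/71609)   [reduce mod 71609]
reciprocity: (21251/71609) = +1·(71609/21251) since 21251 mod 4 = 3, 71609 mod 4 = 1; sign now -1
(71609/21251) = (7856/21251)   [reduce mod 21251]
7856 = 2^4·491; (2/21251) = -1 since 21251 mod 8 = 3, so (7856/21251) = (-1)^4·(491/21251); sign now -1
reciprocity: (491/21251) = -1·(21251/491) since 491 mod 4 = 3, 21251 mod 4 = 3; sign now +1
(21251/491) = (138/491)   [reduce mod 491]
138 = 2^1·69; (2/491) = -1 since 491 mod 8 = 3, so (138/491) = (-1)^1·(69/491); sign now -1
reciprocity: (69/491) = +1·(491/69) since 69 mod 4 = 1, 491 mod 4 = 3; sign now -1
(491/69) = (8/69)   [reduce mod 69]
8 = 2^3·1; (2/69) = -1 since 69 mod 8 = 5, so (8/69) = (-1)^3·(1/69); sign now +1
(1/69) = 1; final value = sign = +1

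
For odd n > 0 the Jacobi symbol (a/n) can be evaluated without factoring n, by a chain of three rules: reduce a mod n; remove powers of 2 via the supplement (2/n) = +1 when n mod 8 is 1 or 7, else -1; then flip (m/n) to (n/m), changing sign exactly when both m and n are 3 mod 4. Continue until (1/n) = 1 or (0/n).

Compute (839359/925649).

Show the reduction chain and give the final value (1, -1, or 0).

1

reciprocity: (839359/925649) = +1·(925649/839359) since 839359 mod 4 = 3, 925649 mod 4 = 1; sign now +1
(925649/839359) = (86290/839359)   [reduce mod 839359]
86290 = 2^1·43145; (2/839359) = +1 since 839359 mod 8 = 7, so (86290/839359) = (+1)^1·(43145/839359); sign now +1
reciprocity: (43145/839359) = +1·(839359/43145) since 43145 mod 4 = 1, 839359 mod 4 = 3; sign now +1
(839359/43145) = (19604/43145)   [reduce mod 43145]
19604 = 2^2·4901; (2/43145) = +1 since 43145 mod 8 = 1, so (19604/43145) = (+1)^2·(4901/43145); sign now +1
reciprocity: (4901/43145) = +1·(43145/4901) since 4901 mod 4 = 1, 43145 mod 4 = 1; sign now +1
(43145/4901) = (3937/4901)   [reduce mod 4901]
reciprocity: (3937/4901) = +1·(4901/3937) since 3937 mod 4 = 1, 4901 mod 4 = 1; sign now +1
(4901/3937) = (964/3937)   [reduce mod 3937]
964 = 2^2·241; (2/3937) = +1 since 3937 mod 8 = 1, so (964/3937) = (+1)^2·(241/3937); sign now +1
reciprocity: (241/3937) = +1·(3937/241) since 241 mod 4 = 1, 3937 mod 4 = 1; sign now +1
(3937/241) = (81/241)   [reduce mod 241]
reciprocity: (81/241) = +1·(241/81) since 81 mod 4 = 1, 241 mod 4 = 1; sign now +1
(241/81) = (79/81)   [reduce mod 81]
reciprocity: (79/81) = +1·(81/79) since 79 mod 4 = 3, 81 mod 4 = 1; sign now +1
(81/79) = (2/79)   [reduce mod 79]
2 = 2^1·1; (2/79) = +1 since 79 mod 8 = 7, so (2/79) = (+1)^1·(1/79); sign now +1
(1/79) = 1; final value = sign = +1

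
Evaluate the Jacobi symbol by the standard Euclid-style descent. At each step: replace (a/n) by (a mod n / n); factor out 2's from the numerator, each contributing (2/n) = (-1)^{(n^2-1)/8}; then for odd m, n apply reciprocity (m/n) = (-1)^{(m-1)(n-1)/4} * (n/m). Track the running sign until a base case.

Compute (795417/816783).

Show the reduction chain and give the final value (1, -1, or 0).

reciprocity: (795417/816783) = +1·(816783/795417) since 795417 mod 4 = 1, 816783 mod 4 = 3; sign now +1
(816783/795417) = (21366/795417)   [reduce mod 795417]
21366 = 2^1·10683; (2/795417) = +1 since 795417 mod 8 = 1, so (21366/795417) = (+1)^1·(10683/795417); sign now +1
reciprocity: (10683/795417) = +1·(795417/10683) since 10683 mod 4 = 3, 795417 mod 4 = 1; sign now +1
(795417/10683) = (4875/10683)   [reduce mod 10683]
reciprocity: (4875/10683) = -1·(10683/4875) since 4875 mod 4 = 3, 10683 mod 4 = 3; sign now -1
(10683/4875) = (933/4875)   [reduce mod 4875]
reciprocity: (933/4875) = +1·(4875/933) since 933 mod 4 = 1, 4875 mod 4 = 3; sign now -1
(4875/933) = (210/933)   [reduce mod 933]
210 = 2^1·105; (2/933) = -1 since 933 mod 8 = 5, so (210/933) = (-1)^1·(105/933); sign now +1
reciprocity: (105/933) = +1·(933/105) since 105 mod 4 = 1, 933 mod 4 = 1; sign now +1
(933/105) = (93/105)   [reduce mod 105]
reciprocity: (93/105) = +1·(105/93) since 93 mod 4 = 1, 105 mod 4 = 1; sign now +1
(105/93) = (12/93)   [reduce mod 93]
12 = 2^2·3; (2/93) = -1 since 93 mod 8 = 5, so (12/93) = (-1)^2·(3/93); sign now +1
reciprocity: (3/93) = +1·(93/3) since 3 mod 4 = 3, 93 mod 4 = 1; sign now +1
(93/3) = (0/3)   [reduce mod 3]
(0/3) = 0   [gcd(a, n) > 1]; final value = 0

0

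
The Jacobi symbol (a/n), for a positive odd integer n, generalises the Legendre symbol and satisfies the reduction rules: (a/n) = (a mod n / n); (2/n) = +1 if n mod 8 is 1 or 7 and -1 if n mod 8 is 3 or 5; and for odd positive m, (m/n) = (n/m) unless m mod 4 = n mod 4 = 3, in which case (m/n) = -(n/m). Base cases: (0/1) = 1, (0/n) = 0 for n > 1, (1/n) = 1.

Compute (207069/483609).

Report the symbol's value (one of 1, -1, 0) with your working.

0

flip (207069/483609) -> (483609/207069): both odd, 207069 mod 4 = 1, 483609 mod 4 = 1, so the flip contributes +1; sign now +1
(483609/207069): 483609 mod 207069 = 69471, so (483609/207069) = (69471/207069)
flip (69471/207069) -> (207069/69471): both odd, 69471 mod 4 = 3, 207069 mod 4 = 1, so the flip contributes +1; sign now +1
(207069/69471): 207069 mod 69471 = 68127, so (207069/69471) = (68127/69471)
flip (68127/69471) -> (69471/68127): both odd, 68127 mod 4 = 3, 69471 mod 4 = 3, so the flip contributes -1; sign now -1
(69471/68127): 69471 mod 68127 = 1344, so (69471/68127) = (1344/68127)
factor out 2^6: 1344 = 2^6·21; with 68127 mod 8 = 7, (2/68127) = +1; sign now -1; continue with (21/68127)
flip (21/68127) -> (68127/21): both odd, 21 mod 4 = 1, 68127 mod 4 = 3, so the flip contributes +1; sign now -1
(68127/21): 68127 mod 21 = 3, so (68127/21) = (3/21)
flip (3/21) -> (21/3): both odd, 3 mod 4 = 3, 21 mod 4 = 1, so the flip contributes +1; sign now -1
(21/3): 21 mod 3 = 0, so (21/3) = (0/3)
reached (0/3); gcd(a, n) > 1, so (0/3) = 0 and the symbol is 0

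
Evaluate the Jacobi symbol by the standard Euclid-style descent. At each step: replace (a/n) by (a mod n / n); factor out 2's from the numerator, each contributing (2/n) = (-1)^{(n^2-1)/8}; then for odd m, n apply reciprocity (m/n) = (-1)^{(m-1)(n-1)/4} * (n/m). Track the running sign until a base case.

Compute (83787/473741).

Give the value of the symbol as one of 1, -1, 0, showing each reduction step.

flip (83787/473741) -> (473741/83787): both odd, 83787 mod 4 = 3, 473741 mod 4 = 1, so the flip contributes +1; sign now +1
(473741/83787): 473741 mod 83787 = 54806, so (473741/83787) = (54806/83787)
factor out 2^1: 54806 = 2^1·27403; with 83787 mod 8 = 3, (2/83787) = -1; sign now -1; continue with (27403/83787)
flip (27403/83787) -> (83787/27403): both odd, 27403 mod 4 = 3, 83787 mod 4 = 3, so the flip contributes -1; sign now +1
(83787/27403): 83787 mod 27403 = 1578, so (83787/27403) = (1578/27403)
factor out 2^1: 1578 = 2^1·789; with 27403 mod 8 = 3, (2/27403) = -1; sign now -1; continue with (789/27403)
flip (789/27403) -> (27403/789): both odd, 789 mod 4 = 1, 27403 mod 4 = 3, so the flip contributes +1; sign now -1
(27403/789): 27403 mod 789 = 577, so (27403/789) = (577/789)
flip (577/789) -> (789/577): both odd, 577 mod 4 = 1, 789 mod 4 = 1, so the flip contributes +1; sign now -1
(789/577): 789 mod 577 = 212, so (789/577) = (212/577)
factor out 2^2: 212 = 2^2·53; with 577 mod 8 = 1, (2/577) = +1; sign now -1; continue with (53/577)
flip (53/577) -> (577/53): both odd, 53 mod 4 = 1, 577 mod 4 = 1, so the flip contributes +1; sign now -1
(577/53): 577 mod 53 = 47, so (577/53) = (47/53)
flip (47/53) -> (53/47): both odd, 47 mod 4 = 3, 53 mod 4 = 1, so the flip contributes +1; sign now -1
(53/47): 53 mod 47 = 6, so (53/47) = (6/47)
factor out 2^1: 6 = 2^1·3; with 47 mod 8 = 7, (2/47) = +1; sign now -1; continue with (3/47)
flip (3/47) -> (47/3): both odd, 3 mod 4 = 3, 47 mod 4 = 3, so the flip contributes -1; sign now +1
(47/3): 47 mod 3 = 2, so (47/3) = (2/3)
factor out 2^1: 2 = 2^1·1; with 3 mod 8 = 3, (2/3) = -1; sign now -1; continue with (1/3)
reached (1/3) = 1, so the symbol is -1

-1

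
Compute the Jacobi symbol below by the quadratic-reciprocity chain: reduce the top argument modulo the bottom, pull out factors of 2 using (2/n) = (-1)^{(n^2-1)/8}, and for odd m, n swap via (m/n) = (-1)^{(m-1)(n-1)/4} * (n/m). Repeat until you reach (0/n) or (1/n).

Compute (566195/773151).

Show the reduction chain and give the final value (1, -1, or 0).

flip (566195/773151) -> (773151/566195): both odd, 566195 mod 4 = 3, 773151 mod 4 = 3, so the flip contributes -1; sign now -1
(773151/566195): 773151 mod 566195 = 206956, so (773151/566195) = (206956/566195)
factor out 2^2: 206956 = 2^2·51739; with 566195 mod 8 = 3, (2/566195) = -1; sign now -1; continue with (51739/566195)
flip (51739/566195) -> (566195/51739): both odd, 51739 mod 4 = 3, 566195 mod 4 = 3, so the flip contributes -1; sign now +1
(566195/51739): 566195 mod 51739 = 48805, so (566195/51739) = (48805/51739)
flip (48805/51739) -> (51739/48805): both odd, 48805 mod 4 = 1, 51739 mod 4 = 3, so the flip contributes +1; sign now +1
(51739/48805): 51739 mod 48805 = 2934, so (51739/48805) = (2934/48805)
factor out 2^1: 2934 = 2^1·1467; with 48805 mod 8 = 5, (2/48805) = -1; sign now -1; continue with (1467/48805)
flip (1467/48805) -> (48805/1467): both odd, 1467 mod 4 = 3, 48805 mod 4 = 1, so the flip contributes +1; sign now -1
(48805/1467): 48805 mod 1467 = 394, so (48805/1467) = (394/1467)
factor out 2^1: 394 = 2^1·197; with 1467 mod 8 = 3, (2/1467) = -1; sign now +1; continue with (197/1467)
flip (197/1467) -> (1467/197): both odd, 197 mod 4 = 1, 1467 mod 4 = 3, so the flip contributes +1; sign now +1
(1467/197): 1467 mod 197 = 88, so (1467/197) = (88/197)
factor out 2^3: 88 = 2^3·11; with 197 mod 8 = 5, (2/197) = -1; sign now -1; continue with (11/197)
flip (11/197) -> (197/11): both odd, 11 mod 4 = 3, 197 mod 4 = 1, so the flip contributes +1; sign now -1
(197/11): 197 mod 11 = 10, so (197/11) = (10/11)
factor out 2^1: 10 = 2^1·5; with 11 mod 8 = 3, (2/11) = -1; sign now +1; continue with (5/11)
flip (5/11) -> (11/5): both odd, 5 mod 4 = 1, 11 mod 4 = 3, so the flip contributes +1; sign now +1
(11/5): 11 mod 5 = 1, so (11/5) = (1/5)
reached (1/5) = 1, so the symbol is +1

1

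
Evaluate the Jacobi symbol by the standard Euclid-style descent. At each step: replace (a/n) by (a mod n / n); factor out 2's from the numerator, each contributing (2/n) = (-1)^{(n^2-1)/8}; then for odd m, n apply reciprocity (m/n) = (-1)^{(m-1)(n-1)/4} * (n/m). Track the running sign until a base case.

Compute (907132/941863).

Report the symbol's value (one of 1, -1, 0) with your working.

-1

factor out 2^2: 907132 = 2^2·226783; with 941863 mod 8 = 7, (2/941863) = +1; sign now +1; continue with (226783/941863)
flip (226783/941863) -> (941863/226783): both odd, 226783 mod 4 = 3, 941863 mod 4 = 3, so the flip contributes -1; sign now -1
(941863/226783): 941863 mod 226783 = 34731, so (941863/226783) = (34731/226783)
flip (34731/226783) -> (226783/34731): both odd, 34731 mod 4 = 3, 226783 mod 4 = 3, so the flip contributes -1; sign now +1
(226783/34731): 226783 mod 34731 = 18397, so (226783/34731) = (18397/34731)
flip (18397/34731) -> (34731/18397): both odd, 18397 mod 4 = 1, 34731 mod 4 = 3, so the flip contributes +1; sign now +1
(34731/18397): 34731 mod 18397 = 16334, so (34731/18397) = (16334/18397)
factor out 2^1: 16334 = 2^1·8167; with 18397 mod 8 = 5, (2/18397) = -1; sign now -1; continue with (8167/18397)
flip (8167/18397) -> (18397/8167): both odd, 8167 mod 4 = 3, 18397 mod 4 = 1, so the flip contributes +1; sign now -1
(18397/8167): 18397 mod 8167 = 2063, so (18397/8167) = (2063/8167)
flip (2063/8167) -> (8167/2063): both odd, 2063 mod 4 = 3, 8167 mod 4 = 3, so the flip contributes -1; sign now +1
(8167/2063): 8167 mod 2063 = 1978, so (8167/2063) = (1978/2063)
factor out 2^1: 1978 = 2^1·989; with 2063 mod 8 = 7, (2/2063) = +1; sign now +1; continue with (989/2063)
flip (989/2063) -> (2063/989): both odd, 989 mod 4 = 1, 2063 mod 4 = 3, so the flip contributes +1; sign now +1
(2063/989): 2063 mod 989 = 85, so (2063/989) = (85/989)
flip (85/989) -> (989/85): both odd, 85 mod 4 = 1, 989 mod 4 = 1, so the flip contributes +1; sign now +1
(989/85): 989 mod 85 = 54, so (989/85) = (54/85)
factor out 2^1: 54 = 2^1·27; with 85 mod 8 = 5, (2/85) = -1; sign now -1; continue with (27/85)
flip (27/85) -> (85/27): both odd, 27 mod 4 = 3, 85 mod 4 = 1, so the flip contributes +1; sign now -1
(85/27): 85 mod 27 = 4, so (85/27) = (4/27)
factor out 2^2: 4 = 2^2·1; with 27 mod 8 = 3, (2/27) = -1; sign now -1; continue with (1/27)
reached (1/27) = 1, so the symbol is -1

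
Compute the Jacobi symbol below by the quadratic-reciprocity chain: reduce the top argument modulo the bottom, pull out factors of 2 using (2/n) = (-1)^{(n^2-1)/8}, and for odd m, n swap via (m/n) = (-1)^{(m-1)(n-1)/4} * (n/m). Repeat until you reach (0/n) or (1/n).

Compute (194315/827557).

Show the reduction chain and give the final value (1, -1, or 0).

flip (194315/827557) -> (827557/194315): both odd, 194315 mod 4 = 3, 827557 mod 4 = 1, so the flip contributes +1; sign now +1
(827557/194315): 827557 mod 194315 = 50297, so (827557/194315) = (50297/194315)
flip (50297/194315) -> (194315/50297): both odd, 50297 mod 4 = 1, 194315 mod 4 = 3, so the flip contributes +1; sign now +1
(194315/50297): 194315 mod 50297 = 43424, so (194315/50297) = (43424/50297)
factor out 2^5: 43424 = 2^5·1357; with 50297 mod 8 = 1, (2/50297) = +1; sign now +1; continue with (1357/50297)
flip (1357/50297) -> (50297/1357): both odd, 1357 mod 4 = 1, 50297 mod 4 = 1, so the flip contributes +1; sign now +1
(50297/1357): 50297 mod 1357 = 88, so (50297/1357) = (88/1357)
factor out 2^3: 88 = 2^3·11; with 1357 mod 8 = 5, (2/1357) = -1; sign now -1; continue with (11/1357)
flip (11/1357) -> (1357/11): both odd, 11 mod 4 = 3, 1357 mod 4 = 1, so the flip contributes +1; sign now -1
(1357/11): 1357 mod 11 = 4, so (1357/11) = (4/11)
factor out 2^2: 4 = 2^2·1; with 11 mod 8 = 3, (2/11) = -1; sign now -1; continue with (1/11)
reached (1/11) = 1, so the symbol is -1

-1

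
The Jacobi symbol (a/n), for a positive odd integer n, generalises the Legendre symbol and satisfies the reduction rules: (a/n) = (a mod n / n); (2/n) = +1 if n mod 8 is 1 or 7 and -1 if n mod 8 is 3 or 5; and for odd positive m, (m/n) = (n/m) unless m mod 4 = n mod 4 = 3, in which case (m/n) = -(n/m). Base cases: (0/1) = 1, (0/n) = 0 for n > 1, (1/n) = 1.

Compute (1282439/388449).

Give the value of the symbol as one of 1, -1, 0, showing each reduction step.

-1

(1282439/388449): 1282439 mod 388449 = 117092, so (1282439/388449) = (117092/388449)
factor out 2^2: 117092 = 2^2·29273; with 388449 mod 8 = 1, (2/388449) = +1; sign now +1; continue with (29273/388449)
flip (29273/388449) -> (388449/29273): both odd, 29273 mod 4 = 1, 388449 mod 4 = 1, so the flip contributes +1; sign now +1
(388449/29273): 388449 mod 29273 = 7900, so (388449/29273) = (7900/29273)
factor out 2^2: 7900 = 2^2·1975; with 29273 mod 8 = 1, (2/29273) = +1; sign now +1; continue with (1975/29273)
flip (1975/29273) -> (29273/1975): both odd, 1975 mod 4 = 3, 29273 mod 4 = 1, so the flip contributes +1; sign now +1
(29273/1975): 29273 mod 1975 = 1623, so (29273/1975) = (1623/1975)
flip (1623/1975) -> (1975/1623): both odd, 1623 mod 4 = 3, 1975 mod 4 = 3, so the flip contributes -1; sign now -1
(1975/1623): 1975 mod 1623 = 352, so (1975/1623) = (352/1623)
factor out 2^5: 352 = 2^5·11; with 1623 mod 8 = 7, (2/1623) = +1; sign now -1; continue with (11/1623)
flip (11/1623) -> (1623/11): both odd, 11 mod 4 = 3, 1623 mod 4 = 3, so the flip contributes -1; sign now +1
(1623/11): 1623 mod 11 = 6, so (1623/11) = (6/11)
factor out 2^1: 6 = 2^1·3; with 11 mod 8 = 3, (2/11) = -1; sign now -1; continue with (3/11)
flip (3/11) -> (11/3): both odd, 3 mod 4 = 3, 11 mod 4 = 3, so the flip contributes -1; sign now +1
(11/3): 11 mod 3 = 2, so (11/3) = (2/3)
factor out 2^1: 2 = 2^1·1; with 3 mod 8 = 3, (2/3) = -1; sign now -1; continue with (1/3)
reached (1/3) = 1, so the symbol is -1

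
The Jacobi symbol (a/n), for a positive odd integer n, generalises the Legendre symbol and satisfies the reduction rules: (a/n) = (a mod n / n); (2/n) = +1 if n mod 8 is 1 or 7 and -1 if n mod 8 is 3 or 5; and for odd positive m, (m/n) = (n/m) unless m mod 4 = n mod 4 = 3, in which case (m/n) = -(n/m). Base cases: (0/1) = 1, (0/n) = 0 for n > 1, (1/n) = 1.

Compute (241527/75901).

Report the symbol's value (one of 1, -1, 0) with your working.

(241527/75901): 241527 mod 75901 = 13824, so (241527/75901) = (13824/75901)
factor out 2^9: 13824 = 2^9·27; with 75901 mod 8 = 5, (2/75901) = -1; sign now -1; continue with (27/75901)
flip (27/75901) -> (75901/27): both odd, 27 mod 4 = 3, 75901 mod 4 = 1, so the flip contributes +1; sign now -1
(75901/27): 75901 mod 27 = 4, so (75901/27) = (4/27)
factor out 2^2: 4 = 2^2·1; with 27 mod 8 = 3, (2/27) = -1; sign now -1; continue with (1/27)
reached (1/27) = 1, so the symbol is -1

-1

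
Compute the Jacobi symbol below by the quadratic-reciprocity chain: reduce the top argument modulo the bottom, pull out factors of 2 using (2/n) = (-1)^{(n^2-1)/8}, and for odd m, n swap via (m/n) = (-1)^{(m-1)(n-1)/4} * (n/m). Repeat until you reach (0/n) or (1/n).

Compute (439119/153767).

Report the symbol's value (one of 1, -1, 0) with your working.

(439119/153767) = (131585/153767)   [reduce mod 153767]
reciprocity: (131585/153767) = +1·(153767/131585) since 131585 mod 4 = 1, 153767 mod 4 = 3; sign now +1
(153767/131585) = (22182/131585)   [reduce mod 131585]
22182 = 2^1·11091; (2/131585) = +1 since 131585 mod 8 = 1, so (22182/131585) = (+1)^1·(11091/131585); sign now +1
reciprocity: (11091/131585) = +1·(131585/11091) since 11091 mod 4 = 3, 131585 mod 4 = 1; sign now +1
(131585/11091) = (9584/11091)   [reduce mod 11091]
9584 = 2^4·599; (2/11091) = -1 since 11091 mod 8 = 3, so (9584/11091) = (-1)^4·(599/11091); sign now +1
reciprocity: (599/11091) = -1·(11091/599) since 599 mod 4 = 3, 11091 mod 4 = 3; sign now -1
(11091/599) = (309/599)   [reduce mod 599]
reciprocity: (309/599) = +1·(599/309) since 309 mod 4 = 1, 599 mod 4 = 3; sign now -1
(599/309) = (290/309)   [reduce mod 309]
290 = 2^1·145; (2/309) = -1 since 309 mod 8 = 5, so (290/309) = (-1)^1·(145/309); sign now +1
reciprocity: (145/309) = +1·(309/145) since 145 mod 4 = 1, 309 mod 4 = 1; sign now +1
(309/145) = (19/145)   [reduce mod 145]
reciprocity: (19/145) = +1·(145/19) since 19 mod 4 = 3, 145 mod 4 = 1; sign now +1
(145/19) = (12/19)   [reduce mod 19]
12 = 2^2·3; (2/19) = -1 since 19 mod 8 = 3, so (12/19) = (-1)^2·(3/19); sign now +1
reciprocity: (3/19) = -1·(19/3) since 3 mod 4 = 3, 19 mod 4 = 3; sign now -1
(19/3) = (1/3)   [reduce mod 3]
(1/3) = 1; final value = sign = -1

-1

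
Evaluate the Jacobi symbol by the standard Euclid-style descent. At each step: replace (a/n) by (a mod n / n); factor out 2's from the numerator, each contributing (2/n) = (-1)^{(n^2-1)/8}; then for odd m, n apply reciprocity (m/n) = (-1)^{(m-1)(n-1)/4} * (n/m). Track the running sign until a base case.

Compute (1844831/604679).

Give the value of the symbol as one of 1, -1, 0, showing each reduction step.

(1844831/604679): 1844831 mod 604679 = 30794, so (1844831/604679) = (30794/604679)
factor out 2^1: 30794 = 2^1·15397; with 604679 mod 8 = 7, (2/604679) = +1; sign now +1; continue with (15397/604679)
flip (15397/604679) -> (604679/15397): both odd, 15397 mod 4 = 1, 604679 mod 4 = 3, so the flip contributes +1; sign now +1
(604679/15397): 604679 mod 15397 = 4196, so (604679/15397) = (4196/15397)
factor out 2^2: 4196 = 2^2·1049; with 15397 mod 8 = 5, (2/15397) = -1; sign now +1; continue with (1049/15397)
flip (1049/15397) -> (15397/1049): both odd, 1049 mod 4 = 1, 15397 mod 4 = 1, so the flip contributes +1; sign now +1
(15397/1049): 15397 mod 1049 = 711, so (15397/1049) = (711/1049)
flip (711/1049) -> (1049/711): both odd, 711 mod 4 = 3, 1049 mod 4 = 1, so the flip contributes +1; sign now +1
(1049/711): 1049 mod 711 = 338, so (1049/711) = (338/711)
factor out 2^1: 338 = 2^1·169; with 711 mod 8 = 7, (2/711) = +1; sign now +1; continue with (169/711)
flip (169/711) -> (711/169): both odd, 169 mod 4 = 1, 711 mod 4 = 3, so the flip contributes +1; sign now +1
(711/169): 711 mod 169 = 35, so (711/169) = (35/169)
flip (35/169) -> (169/35): both odd, 35 mod 4 = 3, 169 mod 4 = 1, so the flip contributes +1; sign now +1
(169/35): 169 mod 35 = 29, so (169/35) = (29/35)
flip (29/35) -> (35/29): both odd, 29 mod 4 = 1, 35 mod 4 = 3, so the flip contributes +1; sign now +1
(35/29): 35 mod 29 = 6, so (35/29) = (6/29)
factor out 2^1: 6 = 2^1·3; with 29 mod 8 = 5, (2/29) = -1; sign now -1; continue with (3/29)
flip (3/29) -> (29/3): both odd, 3 mod 4 = 3, 29 mod 4 = 1, so the flip contributes +1; sign now -1
(29/3): 29 mod 3 = 2, so (29/3) = (2/3)
factor out 2^1: 2 = 2^1·1; with 3 mod 8 = 3, (2/3) = -1; sign now +1; continue with (1/3)
reached (1/3) = 1, so the symbol is +1

1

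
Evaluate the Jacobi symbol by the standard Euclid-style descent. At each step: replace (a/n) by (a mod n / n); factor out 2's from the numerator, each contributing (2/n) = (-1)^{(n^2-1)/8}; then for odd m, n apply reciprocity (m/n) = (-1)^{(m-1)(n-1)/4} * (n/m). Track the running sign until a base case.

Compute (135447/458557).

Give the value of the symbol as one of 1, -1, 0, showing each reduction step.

flip (135447/458557) -> (458557/135447): both odd, 135447 mod 4 = 3, 458557 mod 4 = 1, so the flip contributes +1; sign now +1
(458557/135447): 458557 mod 135447 = 52216, so (458557/135447) = (52216/135447)
factor out 2^3: 52216 = 2^3·6527; with 135447 mod 8 = 7, (2/135447) = +1; sign now +1; continue with (6527/135447)
flip (6527/135447) -> (135447/6527): both odd, 6527 mod 4 = 3, 135447 mod 4 = 3, so the flip contributes -1; sign now -1
(135447/6527): 135447 mod 6527 = 4907, so (135447/6527) = (4907/6527)
flip (4907/6527) -> (6527/4907): both odd, 4907 mod 4 = 3, 6527 mod 4 = 3, so the flip contributes -1; sign now +1
(6527/4907): 6527 mod 4907 = 1620, so (6527/4907) = (1620/4907)
factor out 2^2: 1620 = 2^2·405; with 4907 mod 8 = 3, (2/4907) = -1; sign now +1; continue with (405/4907)
flip (405/4907) -> (4907/405): both odd, 405 mod 4 = 1, 4907 mod 4 = 3, so the flip contributes +1; sign now +1
(4907/405): 4907 mod 405 = 47, so (4907/405) = (47/405)
flip (47/405) -> (405/47): both odd, 47 mod 4 = 3, 405 mod 4 = 1, so the flip contributes +1; sign now +1
(405/47): 405 mod 47 = 29, so (405/47) = (29/47)
flip (29/47) -> (47/29): both odd, 29 mod 4 = 1, 47 mod 4 = 3, so the flip contributes +1; sign now +1
(47/29): 47 mod 29 = 18, so (47/29) = (18/29)
factor out 2^1: 18 = 2^1·9; with 29 mod 8 = 5, (2/29) = -1; sign now -1; continue with (9/29)
flip (9/29) -> (29/9): both odd, 9 mod 4 = 1, 29 mod 4 = 1, so the flip contributes +1; sign now -1
(29/9): 29 mod 9 = 2, so (29/9) = (2/9)
factor out 2^1: 2 = 2^1·1; with 9 mod 8 = 1, (2/9) = +1; sign now -1; continue with (1/9)
reached (1/9) = 1, so the symbol is -1

-1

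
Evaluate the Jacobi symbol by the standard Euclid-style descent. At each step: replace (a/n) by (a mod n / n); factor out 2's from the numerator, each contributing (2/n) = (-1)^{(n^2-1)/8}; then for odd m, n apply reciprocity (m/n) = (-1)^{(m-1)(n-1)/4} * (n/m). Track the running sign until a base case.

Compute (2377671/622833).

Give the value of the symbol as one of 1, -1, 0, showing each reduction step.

0

(2377671/622833): 2377671 mod 622833 = 509172, so (2377671/622833) = (509172/622833)
factor out 2^2: 509172 = 2^2·127293; with 622833 mod 8 = 1, (2/622833) = +1; sign now +1; continue with (127293/622833)
flip (127293/622833) -> (622833/127293): both odd, 127293 mod 4 = 1, 622833 mod 4 = 1, so the flip contributes +1; sign now +1
(622833/127293): 622833 mod 127293 = 113661, so (622833/127293) = (113661/127293)
flip (113661/127293) -> (127293/113661): both odd, 113661 mod 4 = 1, 127293 mod 4 = 1, so the flip contributes +1; sign now +1
(127293/113661): 127293 mod 113661 = 13632, so (127293/113661) = (13632/113661)
factor out 2^6: 13632 = 2^6·213; with 113661 mod 8 = 5, (2/113661) = -1; sign now +1; continue with (213/113661)
flip (213/113661) -> (113661/213): both odd, 213 mod 4 = 1, 113661 mod 4 = 1, so the flip contributes +1; sign now +1
(113661/213): 113661 mod 213 = 132, so (113661/213) = (132/213)
factor out 2^2: 132 = 2^2·33; with 213 mod 8 = 5, (2/213) = -1; sign now +1; continue with (33/213)
flip (33/213) -> (213/33): both odd, 33 mod 4 = 1, 213 mod 4 = 1, so the flip contributes +1; sign now +1
(213/33): 213 mod 33 = 15, so (213/33) = (15/33)
flip (15/33) -> (33/15): both odd, 15 mod 4 = 3, 33 mod 4 = 1, so the flip contributes +1; sign now +1
(33/15): 33 mod 15 = 3, so (33/15) = (3/15)
flip (3/15) -> (15/3): both odd, 3 mod 4 = 3, 15 mod 4 = 3, so the flip contributes -1; sign now -1
(15/3): 15 mod 3 = 0, so (15/3) = (0/3)
reached (0/3); gcd(a, n) > 1, so (0/3) = 0 and the symbol is 0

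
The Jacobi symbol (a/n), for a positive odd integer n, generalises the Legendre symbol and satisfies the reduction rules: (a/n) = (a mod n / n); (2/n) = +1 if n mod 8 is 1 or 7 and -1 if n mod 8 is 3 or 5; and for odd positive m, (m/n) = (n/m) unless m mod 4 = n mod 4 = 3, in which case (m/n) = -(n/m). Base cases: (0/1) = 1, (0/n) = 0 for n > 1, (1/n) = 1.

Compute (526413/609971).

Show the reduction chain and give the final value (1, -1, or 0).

flip (526413/609971) -> (609971/526413): both odd, 526413 mod 4 = 1, 609971 mod 4 = 3, so the flip contributes +1; sign now +1
(609971/526413): 609971 mod 526413 = 83558, so (609971/526413) = (83558/526413)
factor out 2^1: 83558 = 2^1·41779; with 526413 mod 8 = 5, (2/526413) = -1; sign now -1; continue with (41779/526413)
flip (41779/526413) -> (526413/41779): both odd, 41779 mod 4 = 3, 526413 mod 4 = 1, so the flip contributes +1; sign now -1
(526413/41779): 526413 mod 41779 = 25065, so (526413/41779) = (25065/41779)
flip (25065/41779) -> (41779/25065): both odd, 25065 mod 4 = 1, 41779 mod 4 = 3, so the flip contributes +1; sign now -1
(41779/25065): 41779 mod 25065 = 16714, so (41779/25065) = (16714/25065)
factor out 2^1: 16714 = 2^1·8357; with 25065 mod 8 = 1, (2/25065) = +1; sign now -1; continue with (8357/25065)
flip (8357/25065) -> (25065/8357): both odd, 8357 mod 4 = 1, 25065 mod 4 = 1, so the flip contributes +1; sign now -1
(25065/8357): 25065 mod 8357 = 8351, so (25065/8357) = (8351/8357)
flip (8351/8357) -> (8357/8351): both odd, 8351 mod 4 = 3, 8357 mod 4 = 1, so the flip contributes +1; sign now -1
(8357/8351): 8357 mod 8351 = 6, so (8357/8351) = (6/8351)
factor out 2^1: 6 = 2^1·3; with 8351 mod 8 = 7, (2/8351) = +1; sign now -1; continue with (3/8351)
flip (3/8351) -> (8351/3): both odd, 3 mod 4 = 3, 8351 mod 4 = 3, so the flip contributes -1; sign now +1
(8351/3): 8351 mod 3 = 2, so (8351/3) = (2/3)
factor out 2^1: 2 = 2^1·1; with 3 mod 8 = 3, (2/3) = -1; sign now -1; continue with (1/3)
reached (1/3) = 1, so the symbol is -1

-1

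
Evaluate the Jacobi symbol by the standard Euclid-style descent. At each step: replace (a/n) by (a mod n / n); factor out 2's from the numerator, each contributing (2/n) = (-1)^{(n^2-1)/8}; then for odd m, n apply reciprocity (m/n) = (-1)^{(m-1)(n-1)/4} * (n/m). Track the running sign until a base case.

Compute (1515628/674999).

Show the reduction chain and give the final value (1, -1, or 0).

(1515628/674999) = (165630/674999)   [reduce mod 674999]
165630 = 2^1·82815; (2/674999) = +1 since 674999 mod 8 = 7, so (165630/674999) = (+1)^1·(82815/674999); sign now +1
reciprocity: (82815/674999) = -1·(674999/82815) since 82815 mod 4 = 3, 674999 mod 4 = 3; sign now -1
(674999/82815) = (12479/82815)   [reduce mod 82815]
reciprocity: (12479/82815) = -1·(82815/12479) since 12479 mod 4 = 3, 82815 mod 4 = 3; sign now +1
(82815/12479) = (7941/12479)   [reduce mod 12479]
reciprocity: (7941/12479) = +1·(12479/7941) since 7941 mod 4 = 1, 12479 mod 4 = 3; sign now +1
(12479/7941) = (4538/7941)   [reduce mod 7941]
4538 = 2^1·2269; (2/7941) = -1 since 7941 mod 8 = 5, so (4538/7941) = (-1)^1·(2269/7941); sign now -1
reciprocity: (2269/7941) = +1·(7941/2269) since 2269 mod 4 = 1, 7941 mod 4 = 1; sign now -1
(7941/2269) = (1134/2269)   [reduce mod 2269]
1134 = 2^1·567; (2/2269) = -1 since 2269 mod 8 = 5, so (1134/2269) = (-1)^1·(567/2269); sign now +1
reciprocity: (567/2269) = +1·(2269/567) since 567 mod 4 = 3, 2269 mod 4 = 1; sign now +1
(2269/567) = (1/567)   [reduce mod 567]
(1/567) = 1; final value = sign = +1

1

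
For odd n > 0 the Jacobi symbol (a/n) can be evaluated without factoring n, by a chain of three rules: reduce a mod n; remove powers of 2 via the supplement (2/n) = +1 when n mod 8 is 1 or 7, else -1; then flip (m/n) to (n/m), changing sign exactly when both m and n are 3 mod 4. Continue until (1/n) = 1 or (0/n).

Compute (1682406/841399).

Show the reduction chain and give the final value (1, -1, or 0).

-1

(1682406/841399) = (841007/841399)   [reduce mod 841399]
reciprocity: (841007/841399) = -1·(841399/841007) since 841007 mod 4 = 3, 841399 mod 4 = 3; sign now -1
(841399/841007) = (392/841007)   [reduce mod 841007]
392 = 2^3·49; (2/841007) = +1 since 841007 mod 8 = 7, so (392/841007) = (+1)^3·(49/841007); sign now -1
reciprocity: (49/841007) = +1·(841007/49) since 49 mod 4 = 1, 841007 mod 4 = 3; sign now -1
(841007/49) = (20/49)   [reduce mod 49]
20 = 2^2·5; (2/49) = +1 since 49 mod 8 = 1, so (20/49) = (+1)^2·(5/49); sign now -1
reciprocity: (5/49) = +1·(49/5) since 5 mod 4 = 1, 49 mod 4 = 1; sign now -1
(49/5) = (4/5)   [reduce mod 5]
4 = 2^2·1; (2/5) = -1 since 5 mod 8 = 5, so (4/5) = (-1)^2·(1/5); sign now -1
(1/5) = 1; final value = sign = -1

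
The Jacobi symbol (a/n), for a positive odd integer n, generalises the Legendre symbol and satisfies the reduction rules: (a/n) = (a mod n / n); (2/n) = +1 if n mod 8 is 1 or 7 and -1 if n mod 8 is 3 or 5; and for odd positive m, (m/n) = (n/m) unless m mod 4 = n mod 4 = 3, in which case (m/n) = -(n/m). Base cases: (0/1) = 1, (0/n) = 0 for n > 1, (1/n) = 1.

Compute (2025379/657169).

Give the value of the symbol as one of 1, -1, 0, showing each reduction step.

(2025379/657169): 2025379 mod 657169 = 53872, so (2025379/657169) = (53872/657169)
factor out 2^4: 53872 = 2^4·3367; with 657169 mod 8 = 1, (2/657169) = +1; sign now +1; continue with (3367/657169)
flip (3367/657169) -> (657169/3367): both odd, 3367 mod 4 = 3, 657169 mod 4 = 1, so the flip contributes +1; sign now +1
(657169/3367): 657169 mod 3367 = 604, so (657169/3367) = (604/3367)
factor out 2^2: 604 = 2^2·151; with 3367 mod 8 = 7, (2/3367) = +1; sign now +1; continue with (151/3367)
flip (151/3367) -> (3367/151): both odd, 151 mod 4 = 3, 3367 mod 4 = 3, so the flip contributes -1; sign now -1
(3367/151): 3367 mod 151 = 45, so (3367/151) = (45/151)
flip (45/151) -> (151/45): both odd, 45 mod 4 = 1, 151 mod 4 = 3, so the flip contributes +1; sign now -1
(151/45): 151 mod 45 = 16, so (151/45) = (16/45)
factor out 2^4: 16 = 2^4·1; with 45 mod 8 = 5, (2/45) = -1; sign now -1; continue with (1/45)
reached (1/45) = 1, so the symbol is -1

-1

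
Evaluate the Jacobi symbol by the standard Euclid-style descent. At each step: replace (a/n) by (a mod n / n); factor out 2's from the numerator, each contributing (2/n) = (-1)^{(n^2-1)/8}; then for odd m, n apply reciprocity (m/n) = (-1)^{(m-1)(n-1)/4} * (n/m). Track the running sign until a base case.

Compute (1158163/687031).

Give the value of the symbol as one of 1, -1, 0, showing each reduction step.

(1158163/687031): 1158163 mod 687031 = 471132, so (1158163/687031) = (471132/687031)
factor out 2^2: 471132 = 2^2·117783; with 687031 mod 8 = 7, (2/687031) = +1; sign now +1; continue with (117783/687031)
flip (117783/687031) -> (687031/117783): both odd, 117783 mod 4 = 3, 687031 mod 4 = 3, so the flip contributes -1; sign now -1
(687031/117783): 687031 mod 117783 = 98116, so (687031/117783) = (98116/117783)
factor out 2^2: 98116 = 2^2·24529; with 117783 mod 8 = 7, (2/117783) = +1; sign now -1; continue with (24529/117783)
flip (24529/117783) -> (117783/24529): both odd, 24529 mod 4 = 1, 117783 mod 4 = 3, so the flip contributes +1; sign now -1
(117783/24529): 117783 mod 24529 = 19667, so (117783/24529) = (19667/24529)
flip (19667/24529) -> (24529/19667): both odd, 19667 mod 4 = 3, 24529 mod 4 = 1, so the flip contributes +1; sign now -1
(24529/19667): 24529 mod 19667 = 4862, so (24529/19667) = (4862/19667)
factor out 2^1: 4862 = 2^1·2431; with 19667 mod 8 = 3, (2/19667) = -1; sign now +1; continue with (2431/19667)
flip (2431/19667) -> (19667/2431): both odd, 2431 mod 4 = 3, 19667 mod 4 = 3, so the flip contributes -1; sign now -1
(19667/2431): 19667 mod 2431 = 219, so (19667/2431) = (219/2431)
flip (219/2431) -> (2431/219): both odd, 219 mod 4 = 3, 2431 mod 4 = 3, so the flip contributes -1; sign now +1
(2431/219): 2431 mod 219 = 22, so (2431/219) = (22/219)
factor out 2^1: 22 = 2^1·11; with 219 mod 8 = 3, (2/219) = -1; sign now -1; continue with (11/219)
flip (11/219) -> (219/11): both odd, 11 mod 4 = 3, 219 mod 4 = 3, so the flip contributes -1; sign now +1
(219/11): 219 mod 11 = 10, so (219/11) = (10/11)
factor out 2^1: 10 = 2^1·5; with 11 mod 8 = 3, (2/11) = -1; sign now -1; continue with (5/11)
flip (5/11) -> (11/5): both odd, 5 mod 4 = 1, 11 mod 4 = 3, so the flip contributes +1; sign now -1
(11/5): 11 mod 5 = 1, so (11/5) = (1/5)
reached (1/5) = 1, so the symbol is -1

-1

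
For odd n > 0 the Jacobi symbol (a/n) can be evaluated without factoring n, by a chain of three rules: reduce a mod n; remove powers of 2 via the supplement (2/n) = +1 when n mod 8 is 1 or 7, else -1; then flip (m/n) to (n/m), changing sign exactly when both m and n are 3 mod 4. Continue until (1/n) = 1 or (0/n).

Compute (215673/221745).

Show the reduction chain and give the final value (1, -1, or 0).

0

flip (215673/221745) -> (221745/215673): both odd, 215673 mod 4 = 1, 221745 mod 4 = 1, so the flip contributes +1; sign now +1
(221745/215673): 221745 mod 215673 = 6072, so (221745/215673) = (6072/215673)
factor out 2^3: 6072 = 2^3·759; with 215673 mod 8 = 1, (2/215673) = +1; sign now +1; continue with (759/215673)
flip (759/215673) -> (215673/759): both odd, 759 mod 4 = 3, 215673 mod 4 = 1, so the flip contributes +1; sign now +1
(215673/759): 215673 mod 759 = 117, so (215673/759) = (117/759)
flip (117/759) -> (759/117): both odd, 117 mod 4 = 1, 759 mod 4 = 3, so the flip contributes +1; sign now +1
(759/117): 759 mod 117 = 57, so (759/117) = (57/117)
flip (57/117) -> (117/57): both odd, 57 mod 4 = 1, 117 mod 4 = 1, so the flip contributes +1; sign now +1
(117/57): 117 mod 57 = 3, so (117/57) = (3/57)
flip (3/57) -> (57/3): both odd, 3 mod 4 = 3, 57 mod 4 = 1, so the flip contributes +1; sign now +1
(57/3): 57 mod 3 = 0, so (57/3) = (0/3)
reached (0/3); gcd(a, n) > 1, so (0/3) = 0 and the symbol is 0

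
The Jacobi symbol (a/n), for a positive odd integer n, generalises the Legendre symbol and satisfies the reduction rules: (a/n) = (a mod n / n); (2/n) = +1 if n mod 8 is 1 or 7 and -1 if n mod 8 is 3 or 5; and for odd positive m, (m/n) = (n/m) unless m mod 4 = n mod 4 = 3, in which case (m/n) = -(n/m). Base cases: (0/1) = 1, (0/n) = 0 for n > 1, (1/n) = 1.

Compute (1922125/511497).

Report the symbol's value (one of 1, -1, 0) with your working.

(1922125/511497): 1922125 mod 511497 = 387634, so (1922125/511497) = (387634/511497)
factor out 2^1: 387634 = 2^1·193817; with 511497 mod 8 = 1, (2/511497) = +1; sign now +1; continue with (193817/511497)
flip (193817/511497) -> (511497/193817): both odd, 193817 mod 4 = 1, 511497 mod 4 = 1, so the flip contributes +1; sign now +1
(511497/193817): 511497 mod 193817 = 123863, so (511497/193817) = (123863/193817)
flip (123863/193817) -> (193817/123863): both odd, 123863 mod 4 = 3, 193817 mod 4 = 1, so the flip contributes +1; sign now +1
(193817/123863): 193817 mod 123863 = 69954, so (193817/123863) = (69954/123863)
factor out 2^1: 69954 = 2^1·34977; with 123863 mod 8 = 7, (2/123863) = +1; sign now +1; continue with (34977/123863)
flip (34977/123863) -> (123863/34977): both odd, 34977 mod 4 = 1, 123863 mod 4 = 3, so the flip contributes +1; sign now +1
(123863/34977): 123863 mod 34977 = 18932, so (123863/34977) = (18932/34977)
factor out 2^2: 18932 = 2^2·4733; with 34977 mod 8 = 1, (2/34977) = +1; sign now +1; continue with (4733/34977)
flip (4733/34977) -> (34977/4733): both odd, 4733 mod 4 = 1, 34977 mod 4 = 1, so the flip contributes +1; sign now +1
(34977/4733): 34977 mod 4733 = 1846, so (34977/4733) = (1846/4733)
factor out 2^1: 1846 = 2^1·923; with 4733 mod 8 = 5, (2/4733) = -1; sign now -1; continue with (923/4733)
flip (923/4733) -> (4733/923): both odd, 923 mod 4 = 3, 4733 mod 4 = 1, so the flip contributes +1; sign now -1
(4733/923): 4733 mod 923 = 118, so (4733/923) = (118/923)
factor out 2^1: 118 = 2^1·59; with 923 mod 8 = 3, (2/923) = -1; sign now +1; continue with (59/923)
flip (59/923) -> (923/59): both odd, 59 mod 4 = 3, 923 mod 4 = 3, so the flip contributes -1; sign now -1
(923/59): 923 mod 59 = 38, so (923/59) = (38/59)
factor out 2^1: 38 = 2^1·19; with 59 mod 8 = 3, (2/59) = -1; sign now +1; continue with (19/59)
flip (19/59) -> (59/19): both odd, 19 mod 4 = 3, 59 mod 4 = 3, so the flip contributes -1; sign now -1
(59/19): 59 mod 19 = 2, so (59/19) = (2/19)
factor out 2^1: 2 = 2^1·1; with 19 mod 8 = 3, (2/19) = -1; sign now +1; continue with (1/19)
reached (1/19) = 1, so the symbol is +1

1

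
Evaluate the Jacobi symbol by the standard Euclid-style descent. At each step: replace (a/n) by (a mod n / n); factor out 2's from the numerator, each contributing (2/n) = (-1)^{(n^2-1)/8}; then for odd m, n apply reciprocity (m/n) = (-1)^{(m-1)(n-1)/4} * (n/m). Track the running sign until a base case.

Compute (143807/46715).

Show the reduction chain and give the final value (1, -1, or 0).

(143807/46715) = (3662/46715)   [reduce mod 46715]
3662 = 2^1·1831; (2/46715) = -1 since 46715 mod 8 = 3, so (3662/46715) = (-1)^1·(1831/46715); sign now -1
reciprocity: (1831/46715) = -1·(46715/1831) since 1831 mod 4 = 3, 46715 mod 4 = 3; sign now +1
(46715/1831) = (940/1831)   [reduce mod 1831]
940 = 2^2·235; (2/1831) = +1 since 1831 mod 8 = 7, so (940/1831) = (+1)^2·(235/1831); sign now +1
reciprocity: (235/1831) = -1·(1831/235) since 235 mod 4 = 3, 1831 mod 4 = 3; sign now -1
(1831/235) = (186/235)   [reduce mod 235]
186 = 2^1·93; (2/235) = -1 since 235 mod 8 = 3, so (186/235) = (-1)^1·(93/235); sign now +1
reciprocity: (93/235) = +1·(235/93) since 93 mod 4 = 1, 235 mod 4 = 3; sign now +1
(235/93) = (49/93)   [reduce mod 93]
reciprocity: (49/93) = +1·(93/49) since 49 mod 4 = 1, 93 mod 4 = 1; sign now +1
(93/49) = (44/49)   [reduce mod 49]
44 = 2^2·11; (2/49) = +1 since 49 mod 8 = 1, so (44/49) = (+1)^2·(11/49); sign now +1
reciprocity: (11/49) = +1·(49/11) since 11 mod 4 = 3, 49 mod 4 = 1; sign now +1
(49/11) = (5/11)   [reduce mod 11]
reciprocity: (5/11) = +1·(11/5) since 5 mod 4 = 1, 11 mod 4 = 3; sign now +1
(11/5) = (1/5)   [reduce mod 5]
(1/5) = 1; final value = sign = +1

1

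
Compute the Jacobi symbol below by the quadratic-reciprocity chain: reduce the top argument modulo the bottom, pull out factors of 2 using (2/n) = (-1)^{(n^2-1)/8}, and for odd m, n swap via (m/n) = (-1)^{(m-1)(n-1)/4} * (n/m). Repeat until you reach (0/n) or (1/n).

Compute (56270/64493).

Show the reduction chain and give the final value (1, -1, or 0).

56270 = 2^1·28135; (2/64493) = -1 since 64493 mod 8 = 5, so (56270/64493) = (-1)^1·(28135/64493); sign now -1
reciprocity: (28135/64493) = +1·(64493/28135) since 28135 mod 4 = 3, 64493 mod 4 = 1; sign now -1
(64493/28135) = (8223/28135)   [reduce mod 28135]
reciprocity: (8223/28135) = -1·(28135/8223) since 8223 mod 4 = 3, 28135 mod 4 = 3; sign now +1
(28135/8223) = (3466/8223)   [reduce mod 8223]
3466 = 2^1·1733; (2/8223) = +1 since 8223 mod 8 = 7, so (3466/8223) = (+1)^1·(1733/8223); sign now +1
reciprocity: (1733/8223) = +1·(8223/1733) since 1733 mod 4 = 1, 8223 mod 4 = 3; sign now +1
(8223/1733) = (1291/1733)   [reduce mod 1733]
reciprocity: (1291/1733) = +1·(1733/1291) since 1291 mod 4 = 3, 1733 mod 4 = 1; sign now +1
(1733/1291) = (442/1291)   [reduce mod 1291]
442 = 2^1·221; (2/1291) = -1 since 1291 mod 8 = 3, so (442/1291) = (-1)^1·(221/1291); sign now -1
reciprocity: (221/1291) = +1·(1291/221) since 221 mod 4 = 1, 1291 mod 4 = 3; sign now -1
(1291/221) = (186/221)   [reduce mod 221]
186 = 2^1·93; (2/221) = -1 since 221 mod 8 = 5, so (186/221) = (-1)^1·(93/221); sign now +1
reciprocity: (93/221) = +1·(221/93) since 93 mod 4 = 1, 221 mod 4 = 1; sign now +1
(221/93) = (35/93)   [reduce mod 93]
reciprocity: (35/93) = +1·(93/35) since 35 mod 4 = 3, 93 mod 4 = 1; sign now +1
(93/35) = (23/35)   [reduce mod 35]
reciprocity: (23/35) = -1·(35/23) since 23 mod 4 = 3, 35 mod 4 = 3; sign now -1
(35/23) = (12/23)   [reduce mod 23]
12 = 2^2·3; (2/23) = +1 since 23 mod 8 = 7, so (12/23) = (+1)^2·(3/23); sign now -1
reciprocity: (3/23) = -1·(23/3) since 3 mod 4 = 3, 23 mod 4 = 3; sign now +1
(23/3) = (2/3)   [reduce mod 3]
2 = 2^1·1; (2/3) = -1 since 3 mod 8 = 3, so (2/3) = (-1)^1·(1/3); sign now -1
(1/3) = 1; final value = sign = -1

-1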